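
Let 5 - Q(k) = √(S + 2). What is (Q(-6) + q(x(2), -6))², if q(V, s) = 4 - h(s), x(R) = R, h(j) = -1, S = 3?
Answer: (10 - √5)² ≈ 60.279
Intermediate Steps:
q(V, s) = 5 (q(V, s) = 4 - 1*(-1) = 4 + 1 = 5)
Q(k) = 5 - √5 (Q(k) = 5 - √(3 + 2) = 5 - √5)
(Q(-6) + q(x(2), -6))² = ((5 - √5) + 5)² = (10 - √5)²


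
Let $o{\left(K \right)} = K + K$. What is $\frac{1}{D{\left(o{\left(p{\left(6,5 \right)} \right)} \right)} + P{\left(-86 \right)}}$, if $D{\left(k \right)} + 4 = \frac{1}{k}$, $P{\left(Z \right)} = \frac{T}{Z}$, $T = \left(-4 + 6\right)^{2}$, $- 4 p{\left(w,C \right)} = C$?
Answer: $- \frac{215}{956} \approx -0.2249$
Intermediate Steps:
$p{\left(w,C \right)} = - \frac{C}{4}$
$o{\left(K \right)} = 2 K$
$T = 4$ ($T = 2^{2} = 4$)
$P{\left(Z \right)} = \frac{4}{Z}$
$D{\left(k \right)} = -4 + \frac{1}{k}$
$\frac{1}{D{\left(o{\left(p{\left(6,5 \right)} \right)} \right)} + P{\left(-86 \right)}} = \frac{1}{\left(-4 + \frac{1}{2 \left(\left(- \frac{1}{4}\right) 5\right)}\right) + \frac{4}{-86}} = \frac{1}{\left(-4 + \frac{1}{2 \left(- \frac{5}{4}\right)}\right) + 4 \left(- \frac{1}{86}\right)} = \frac{1}{\left(-4 + \frac{1}{- \frac{5}{2}}\right) - \frac{2}{43}} = \frac{1}{\left(-4 - \frac{2}{5}\right) - \frac{2}{43}} = \frac{1}{- \frac{22}{5} - \frac{2}{43}} = \frac{1}{- \frac{956}{215}} = - \frac{215}{956}$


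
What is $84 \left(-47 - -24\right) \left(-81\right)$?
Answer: $156492$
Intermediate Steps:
$84 \left(-47 - -24\right) \left(-81\right) = 84 \left(-47 + 24\right) \left(-81\right) = 84 \left(-23\right) \left(-81\right) = \left(-1932\right) \left(-81\right) = 156492$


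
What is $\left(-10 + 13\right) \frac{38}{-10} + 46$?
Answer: $\frac{173}{5} \approx 34.6$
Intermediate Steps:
$\left(-10 + 13\right) \frac{38}{-10} + 46 = 3 \cdot 38 \left(- \frac{1}{10}\right) + 46 = 3 \left(- \frac{19}{5}\right) + 46 = - \frac{57}{5} + 46 = \frac{173}{5}$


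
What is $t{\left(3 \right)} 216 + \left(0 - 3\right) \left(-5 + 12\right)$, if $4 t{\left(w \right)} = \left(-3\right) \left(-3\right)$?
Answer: $465$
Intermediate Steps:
$t{\left(w \right)} = \frac{9}{4}$ ($t{\left(w \right)} = \frac{\left(-3\right) \left(-3\right)}{4} = \frac{1}{4} \cdot 9 = \frac{9}{4}$)
$t{\left(3 \right)} 216 + \left(0 - 3\right) \left(-5 + 12\right) = \frac{9}{4} \cdot 216 + \left(0 - 3\right) \left(-5 + 12\right) = 486 + \left(0 - 3\right) 7 = 486 - 21 = 465$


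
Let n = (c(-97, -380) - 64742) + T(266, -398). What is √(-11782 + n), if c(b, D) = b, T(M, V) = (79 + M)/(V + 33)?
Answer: I*√408318346/73 ≈ 276.81*I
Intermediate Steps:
T(M, V) = (79 + M)/(33 + V)
n = -4733316/73 (n = (-97 - 64742) + (79 + 266)/(33 - 398) = -64839 + 345/(-365) = -64839 - 1/365*345 = -64839 - 69/73 = -4733316/73 ≈ -64840.)
√(-11782 + n) = √(-11782 - 4733316/73) = √(-5593402/73) = I*√408318346/73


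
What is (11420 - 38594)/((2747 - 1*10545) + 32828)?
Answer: -13587/12515 ≈ -1.0857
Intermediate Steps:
(11420 - 38594)/((2747 - 1*10545) + 32828) = -27174/((2747 - 10545) + 32828) = -27174/(-7798 + 32828) = -27174/25030 = -27174*1/25030 = -13587/12515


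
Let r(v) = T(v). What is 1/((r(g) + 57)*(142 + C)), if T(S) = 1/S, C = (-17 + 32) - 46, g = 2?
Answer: 2/12765 ≈ 0.00015668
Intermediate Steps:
C = -31 (C = 15 - 46 = -31)
T(S) = 1/S
r(v) = 1/v
1/((r(g) + 57)*(142 + C)) = 1/((1/2 + 57)*(142 - 31)) = 1/((1/2 + 57)*111) = 1/((115/2)*111) = 1/(12765/2) = 2/12765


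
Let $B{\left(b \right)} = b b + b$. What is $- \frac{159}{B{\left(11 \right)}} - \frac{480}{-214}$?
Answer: $\frac{4889}{4708} \approx 1.0384$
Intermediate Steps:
$B{\left(b \right)} = b + b^{2}$ ($B{\left(b \right)} = b^{2} + b = b + b^{2}$)
$- \frac{159}{B{\left(11 \right)}} - \frac{480}{-214} = - \frac{159}{11 \left(1 + 11\right)} - \frac{480}{-214} = - \frac{159}{11 \cdot 12} - - \frac{240}{107} = - \frac{159}{132} + \frac{240}{107} = \left(-159\right) \frac{1}{132} + \frac{240}{107} = - \frac{53}{44} + \frac{240}{107} = \frac{4889}{4708}$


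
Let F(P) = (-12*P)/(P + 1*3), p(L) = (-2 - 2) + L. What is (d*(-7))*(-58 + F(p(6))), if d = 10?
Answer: 4396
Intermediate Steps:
p(L) = -4 + L
F(P) = -12*P/(3 + P) (F(P) = (-12*P)/(P + 3) = (-12*P)/(3 + P) = -12*P/(3 + P))
(d*(-7))*(-58 + F(p(6))) = (10*(-7))*(-58 - 12*(-4 + 6)/(3 + (-4 + 6))) = -70*(-58 - 12*2/(3 + 2)) = -70*(-58 - 12*2/5) = -70*(-58 - 12*2*⅕) = -70*(-58 - 24/5) = -70*(-314/5) = 4396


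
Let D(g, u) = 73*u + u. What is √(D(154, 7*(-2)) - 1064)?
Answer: 10*I*√21 ≈ 45.826*I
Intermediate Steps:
D(g, u) = 74*u
√(D(154, 7*(-2)) - 1064) = √(74*(7*(-2)) - 1064) = √(74*(-14) - 1064) = √(-1036 - 1064) = √(-2100) = 10*I*√21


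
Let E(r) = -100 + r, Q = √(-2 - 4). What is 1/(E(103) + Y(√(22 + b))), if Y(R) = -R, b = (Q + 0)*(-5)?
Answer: 1/(3 - √(22 - 5*I*√6)) ≈ -0.3686 - 0.25027*I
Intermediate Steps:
Q = I*√6 (Q = √(-6) = I*√6 ≈ 2.4495*I)
b = -5*I*√6 (b = (I*√6 + 0)*(-5) = (I*√6)*(-5) = -5*I*√6 ≈ -12.247*I)
1/(E(103) + Y(√(22 + b))) = 1/((-100 + 103) - √(22 - 5*I*√6)) = 1/(3 - √(22 - 5*I*√6))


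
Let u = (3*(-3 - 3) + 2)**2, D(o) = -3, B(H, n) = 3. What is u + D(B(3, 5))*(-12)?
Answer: 292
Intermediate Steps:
u = 256 (u = (3*(-6) + 2)**2 = (-18 + 2)**2 = (-16)**2 = 256)
u + D(B(3, 5))*(-12) = 256 - 3*(-12) = 256 + 36 = 292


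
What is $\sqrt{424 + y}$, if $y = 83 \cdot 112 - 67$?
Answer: $7 \sqrt{197} \approx 98.25$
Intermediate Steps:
$y = 9229$ ($y = 9296 - 67 = 9229$)
$\sqrt{424 + y} = \sqrt{424 + 9229} = \sqrt{9653} = 7 \sqrt{197}$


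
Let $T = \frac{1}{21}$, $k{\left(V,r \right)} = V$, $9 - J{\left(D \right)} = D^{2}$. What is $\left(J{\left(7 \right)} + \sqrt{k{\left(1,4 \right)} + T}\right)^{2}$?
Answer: $\frac{\left(-840 + \sqrt{462}\right)^{2}}{441} \approx 1519.2$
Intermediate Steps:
$J{\left(D \right)} = 9 - D^{2}$
$T = \frac{1}{21} \approx 0.047619$
$\left(J{\left(7 \right)} + \sqrt{k{\left(1,4 \right)} + T}\right)^{2} = \left(\left(9 - 7^{2}\right) + \sqrt{1 + \frac{1}{21}}\right)^{2} = \left(\left(9 - 49\right) + \sqrt{\frac{22}{21}}\right)^{2} = \left(\left(9 - 49\right) + \frac{\sqrt{462}}{21}\right)^{2} = \left(-40 + \frac{\sqrt{462}}{21}\right)^{2}$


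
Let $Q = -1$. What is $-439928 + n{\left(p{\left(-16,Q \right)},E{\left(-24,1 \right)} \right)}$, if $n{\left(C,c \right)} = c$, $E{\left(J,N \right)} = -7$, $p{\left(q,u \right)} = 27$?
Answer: $-439935$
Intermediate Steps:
$-439928 + n{\left(p{\left(-16,Q \right)},E{\left(-24,1 \right)} \right)} = -439928 - 7 = -439935$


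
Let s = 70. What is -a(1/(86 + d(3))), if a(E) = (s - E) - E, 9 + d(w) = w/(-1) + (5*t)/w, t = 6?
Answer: -2939/42 ≈ -69.976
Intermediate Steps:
d(w) = -9 - w + 30/w (d(w) = -9 + (w/(-1) + (5*6)/w) = -9 + (w*(-1) + 30/w) = -9 + (-w + 30/w) = -9 - w + 30/w)
a(E) = 70 - 2*E (a(E) = (70 - E) - E = 70 - 2*E)
-a(1/(86 + d(3))) = -(70 - 2/(86 + (-9 - 1*3 + 30/3))) = -(70 - 2/(86 + (-9 - 3 + 30*(⅓)))) = -(70 - 2/(86 + (-9 - 3 + 10))) = -(70 - 2/(86 - 2)) = -(70 - 2/84) = -(70 - 2*1/84) = -(70 - 1/42) = -1*2939/42 = -2939/42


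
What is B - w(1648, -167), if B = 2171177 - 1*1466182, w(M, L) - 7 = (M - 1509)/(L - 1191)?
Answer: 957373843/1358 ≈ 7.0499e+5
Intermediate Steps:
w(M, L) = 7 + (-1509 + M)/(-1191 + L) (w(M, L) = 7 + (M - 1509)/(L - 1191) = 7 + (-1509 + M)/(-1191 + L))
B = 704995 (B = 2171177 - 1466182 = 704995)
B - w(1648, -167) = 704995 - (-9846 + 1648 + 7*(-167))/(-1191 - 167) = 704995 - (-9846 + 1648 - 1169)/(-1358) = 704995 - (-1)*(-9367)/1358 = 704995 - 1*9367/1358 = 704995 - 9367/1358 = 957373843/1358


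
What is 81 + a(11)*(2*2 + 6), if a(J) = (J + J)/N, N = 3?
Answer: 463/3 ≈ 154.33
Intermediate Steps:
a(J) = 2*J/3 (a(J) = (J + J)/3 = (2*J)*(⅓) = 2*J/3)
81 + a(11)*(2*2 + 6) = 81 + ((⅔)*11)*(2*2 + 6) = 81 + 22*(4 + 6)/3 = 81 + (22/3)*10 = 81 + 220/3 = 463/3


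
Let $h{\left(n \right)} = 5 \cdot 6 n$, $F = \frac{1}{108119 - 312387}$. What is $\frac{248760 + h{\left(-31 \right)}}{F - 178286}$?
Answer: $- \frac{16874579480}{12139374883} \approx -1.3901$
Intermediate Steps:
$F = - \frac{1}{204268}$ ($F = \frac{1}{-204268} = - \frac{1}{204268} \approx -4.8955 \cdot 10^{-6}$)
$h{\left(n \right)} = 30 n$
$\frac{248760 + h{\left(-31 \right)}}{F - 178286} = \frac{248760 + 30 \left(-31\right)}{- \frac{1}{204268} - 178286} = \frac{248760 - 930}{- \frac{36418124649}{204268}} = 247830 \left(- \frac{204268}{36418124649}\right) = - \frac{16874579480}{12139374883}$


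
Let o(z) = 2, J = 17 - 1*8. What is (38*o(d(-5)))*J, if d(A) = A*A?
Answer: 684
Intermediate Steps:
J = 9 (J = 17 - 8 = 9)
d(A) = A²
(38*o(d(-5)))*J = (38*2)*9 = 76*9 = 684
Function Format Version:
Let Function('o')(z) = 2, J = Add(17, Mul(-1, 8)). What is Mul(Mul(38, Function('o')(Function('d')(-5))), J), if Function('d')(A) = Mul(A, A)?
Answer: 684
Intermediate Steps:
J = 9 (J = Add(17, -8) = 9)
Function('d')(A) = Pow(A, 2)
Mul(Mul(38, Function('o')(Function('d')(-5))), J) = Mul(Mul(38, 2), 9) = Mul(76, 9) = 684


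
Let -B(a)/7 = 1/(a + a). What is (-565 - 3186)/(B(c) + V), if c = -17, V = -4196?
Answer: 127534/142657 ≈ 0.89399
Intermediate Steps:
B(a) = -7/(2*a) (B(a) = -7/(a + a) = -7*1/(2*a) = -7/(2*a))
(-565 - 3186)/(B(c) + V) = (-565 - 3186)/(-7/2/(-17) - 4196) = -3751/(-7/2*(-1/17) - 4196) = -3751/(7/34 - 4196) = -3751/(-142657/34) = -3751*(-34/142657) = 127534/142657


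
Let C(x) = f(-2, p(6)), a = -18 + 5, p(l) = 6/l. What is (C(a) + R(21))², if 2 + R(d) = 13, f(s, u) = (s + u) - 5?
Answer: 25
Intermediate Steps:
a = -13
f(s, u) = -5 + s + u
C(x) = -6 (C(x) = -5 - 2 + 6/6 = -5 - 2 + 6*(⅙) = -5 - 2 + 1 = -6)
R(d) = 11 (R(d) = -2 + 13 = 11)
(C(a) + R(21))² = (-6 + 11)² = 5² = 25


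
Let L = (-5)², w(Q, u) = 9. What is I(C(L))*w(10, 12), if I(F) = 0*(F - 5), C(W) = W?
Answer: 0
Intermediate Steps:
L = 25
I(F) = 0 (I(F) = 0*(-5 + F) = 0)
I(C(L))*w(10, 12) = 0*9 = 0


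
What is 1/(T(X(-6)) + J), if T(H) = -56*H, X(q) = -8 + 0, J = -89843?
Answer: -1/89395 ≈ -1.1186e-5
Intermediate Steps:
X(q) = -8
1/(T(X(-6)) + J) = 1/(-56*(-8) - 89843) = 1/(448 - 89843) = 1/(-89395) = -1/89395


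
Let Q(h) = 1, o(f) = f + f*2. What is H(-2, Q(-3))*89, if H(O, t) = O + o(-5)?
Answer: -1513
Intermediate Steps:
o(f) = 3*f (o(f) = f + 2*f = 3*f)
H(O, t) = -15 + O (H(O, t) = O + 3*(-5) = O - 15 = -15 + O)
H(-2, Q(-3))*89 = (-15 - 2)*89 = -17*89 = -1513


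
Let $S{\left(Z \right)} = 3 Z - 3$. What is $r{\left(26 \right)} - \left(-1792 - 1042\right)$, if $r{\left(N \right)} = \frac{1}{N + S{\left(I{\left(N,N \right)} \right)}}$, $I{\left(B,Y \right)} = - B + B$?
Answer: $\frac{65183}{23} \approx 2834.0$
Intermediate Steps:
$I{\left(B,Y \right)} = 0$
$S{\left(Z \right)} = -3 + 3 Z$
$r{\left(N \right)} = \frac{1}{-3 + N}$ ($r{\left(N \right)} = \frac{1}{N + \left(-3 + 3 \cdot 0\right)} = \frac{1}{N + \left(-3 + 0\right)} = \frac{1}{N - 3} = \frac{1}{-3 + N}$)
$r{\left(26 \right)} - \left(-1792 - 1042\right) = \frac{1}{-3 + 26} - \left(-1792 - 1042\right) = \frac{1}{23} - \left(-1792 - 1042\right) = \frac{1}{23} - -2834 = \frac{1}{23} + 2834 = \frac{65183}{23}$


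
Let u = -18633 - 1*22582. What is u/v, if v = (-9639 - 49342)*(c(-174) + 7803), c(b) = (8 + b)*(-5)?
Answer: 41215/509182973 ≈ 8.0943e-5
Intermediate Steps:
c(b) = -40 - 5*b
v = -509182973 (v = (-9639 - 49342)*((-40 - 5*(-174)) + 7803) = -58981*((-40 + 870) + 7803) = -58981*(830 + 7803) = -58981*8633 = -509182973)
u = -41215 (u = -18633 - 22582 = -41215)
u/v = -41215/(-509182973) = -41215*(-1/509182973) = 41215/509182973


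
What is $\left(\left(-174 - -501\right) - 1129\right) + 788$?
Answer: $-14$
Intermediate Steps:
$\left(\left(-174 - -501\right) - 1129\right) + 788 = \left(\left(-174 + 501\right) - 1129\right) + 788 = \left(327 - 1129\right) + 788 = -802 + 788 = -14$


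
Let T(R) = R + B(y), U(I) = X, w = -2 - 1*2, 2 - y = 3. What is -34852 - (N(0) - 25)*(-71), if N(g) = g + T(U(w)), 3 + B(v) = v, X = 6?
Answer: -36485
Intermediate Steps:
y = -1 (y = 2 - 1*3 = 2 - 3 = -1)
B(v) = -3 + v
w = -4 (w = -2 - 2 = -4)
U(I) = 6
T(R) = -4 + R (T(R) = R + (-3 - 1) = R - 4 = -4 + R)
N(g) = 2 + g (N(g) = g + (-4 + 6) = g + 2 = 2 + g)
-34852 - (N(0) - 25)*(-71) = -34852 - ((2 + 0) - 25)*(-71) = -34852 - (2 - 25)*(-71) = -34852 - (-23)*(-71) = -34852 - 1*1633 = -34852 - 1633 = -36485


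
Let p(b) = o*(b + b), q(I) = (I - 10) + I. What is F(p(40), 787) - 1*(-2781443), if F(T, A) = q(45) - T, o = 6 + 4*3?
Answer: 2780083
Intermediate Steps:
o = 18 (o = 6 + 12 = 18)
q(I) = -10 + 2*I (q(I) = (-10 + I) + I = -10 + 2*I)
p(b) = 36*b (p(b) = 18*(b + b) = 18*(2*b) = 36*b)
F(T, A) = 80 - T (F(T, A) = (-10 + 2*45) - T = (-10 + 90) - T = 80 - T)
F(p(40), 787) - 1*(-2781443) = (80 - 36*40) - 1*(-2781443) = (80 - 1*1440) + 2781443 = (80 - 1440) + 2781443 = -1360 + 2781443 = 2780083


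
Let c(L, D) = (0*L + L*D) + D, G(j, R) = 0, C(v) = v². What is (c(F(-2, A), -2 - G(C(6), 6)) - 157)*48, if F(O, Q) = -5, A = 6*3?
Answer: -7152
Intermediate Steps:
A = 18
c(L, D) = D + D*L (c(L, D) = (0 + D*L) + D = D*L + D = D + D*L)
(c(F(-2, A), -2 - G(C(6), 6)) - 157)*48 = ((-2 - 1*0)*(1 - 5) - 157)*48 = ((-2 + 0)*(-4) - 157)*48 = (-2*(-4) - 157)*48 = (8 - 157)*48 = -149*48 = -7152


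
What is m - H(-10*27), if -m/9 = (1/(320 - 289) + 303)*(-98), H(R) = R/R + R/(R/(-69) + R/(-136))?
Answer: 1698813689/6355 ≈ 2.6732e+5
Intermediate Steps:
H(R) = -9179/205 (H(R) = 1 + R/(R*(-1/69) + R*(-1/136)) = 1 + R/(-R/69 - R/136) = 1 + R/((-205*R/9384)) = 1 + R*(-9384/(205*R)) = 1 - 9384/205 = -9179/205)
m = 8285508/31 (m = -9*(1/(320 - 289) + 303)*(-98) = -9*(1/31 + 303)*(-98) = -84546*(-98)/31 = -9*(-920612/31) = 8285508/31 ≈ 2.6727e+5)
m - H(-10*27) = 8285508/31 - 1*(-9179/205) = 8285508/31 + 9179/205 = 1698813689/6355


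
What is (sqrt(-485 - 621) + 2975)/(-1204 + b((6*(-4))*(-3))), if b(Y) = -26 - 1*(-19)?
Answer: -425/173 - I*sqrt(1106)/1211 ≈ -2.4566 - 0.027462*I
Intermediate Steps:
b(Y) = -7 (b(Y) = -26 + 19 = -7)
(sqrt(-485 - 621) + 2975)/(-1204 + b((6*(-4))*(-3))) = (sqrt(-485 - 621) + 2975)/(-1204 - 7) = (sqrt(-1106) + 2975)/(-1211) = (I*sqrt(1106) + 2975)*(-1/1211) = (2975 + I*sqrt(1106))*(-1/1211) = -425/173 - I*sqrt(1106)/1211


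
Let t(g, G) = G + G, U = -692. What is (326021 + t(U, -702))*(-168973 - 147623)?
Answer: -102772443732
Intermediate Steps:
t(g, G) = 2*G
(326021 + t(U, -702))*(-168973 - 147623) = (326021 + 2*(-702))*(-168973 - 147623) = (326021 - 1404)*(-316596) = 324617*(-316596) = -102772443732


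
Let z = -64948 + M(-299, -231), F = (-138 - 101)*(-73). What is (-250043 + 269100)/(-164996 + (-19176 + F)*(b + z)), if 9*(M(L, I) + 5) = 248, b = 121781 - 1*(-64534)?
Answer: -9027/99496202 ≈ -9.0727e-5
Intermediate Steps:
b = 186315 (b = 121781 + 64534 = 186315)
M(L, I) = 203/9 (M(L, I) = -5 + (⅑)*248 = -5 + 248/9 = 203/9)
F = 17447 (F = -239*(-73) = 17447)
z = -584329/9 (z = -64948 + 203/9 = -584329/9 ≈ -64925.)
(-250043 + 269100)/(-164996 + (-19176 + F)*(b + z)) = (-250043 + 269100)/(-164996 + (-19176 + 17447)*(186315 - 584329/9)) = 19057/(-164996 - 1729*1092506/9) = 19057/(-164996 - 1888942874/9) = 19057/(-1890427838/9) = 19057*(-9/1890427838) = -9027/99496202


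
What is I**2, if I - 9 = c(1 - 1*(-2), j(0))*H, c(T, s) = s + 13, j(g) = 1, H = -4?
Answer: 2209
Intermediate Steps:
c(T, s) = 13 + s
I = -47 (I = 9 + (13 + 1)*(-4) = 9 + 14*(-4) = 9 - 56 = -47)
I**2 = (-47)**2 = 2209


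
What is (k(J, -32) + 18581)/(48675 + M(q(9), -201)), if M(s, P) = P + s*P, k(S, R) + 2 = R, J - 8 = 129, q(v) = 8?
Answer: 18547/46866 ≈ 0.39575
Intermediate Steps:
J = 137 (J = 8 + 129 = 137)
k(S, R) = -2 + R
M(s, P) = P + P*s
(k(J, -32) + 18581)/(48675 + M(q(9), -201)) = ((-2 - 32) + 18581)/(48675 - 201*(1 + 8)) = (-34 + 18581)/(48675 - 201*9) = 18547/(48675 - 1809) = 18547/46866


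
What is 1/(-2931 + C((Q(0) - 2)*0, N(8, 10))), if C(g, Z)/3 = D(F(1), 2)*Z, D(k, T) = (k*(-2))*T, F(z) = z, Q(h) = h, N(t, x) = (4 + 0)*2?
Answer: -1/3027 ≈ -0.00033036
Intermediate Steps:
N(t, x) = 8 (N(t, x) = 4*2 = 8)
D(k, T) = -2*T*k (D(k, T) = (-2*k)*T = -2*T*k)
C(g, Z) = -12*Z (C(g, Z) = 3*((-2*2*1)*Z) = 3*(-4*Z) = -12*Z)
1/(-2931 + C((Q(0) - 2)*0, N(8, 10))) = 1/(-2931 - 12*8) = 1/(-2931 - 96) = 1/(-3027) = -1/3027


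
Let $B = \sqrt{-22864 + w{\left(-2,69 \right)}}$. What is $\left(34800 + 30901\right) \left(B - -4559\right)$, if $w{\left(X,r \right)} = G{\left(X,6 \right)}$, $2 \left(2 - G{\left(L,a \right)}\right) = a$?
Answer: $299530859 + 65701 i \sqrt{22865} \approx 2.9953 \cdot 10^{8} + 9.9348 \cdot 10^{6} i$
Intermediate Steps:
$G{\left(L,a \right)} = 2 - \frac{a}{2}$
$w{\left(X,r \right)} = -1$ ($w{\left(X,r \right)} = 2 - 3 = -1$)
$B = i \sqrt{22865}$ ($B = \sqrt{-22864 - 1} = \sqrt{-22865} = i \sqrt{22865} \approx 151.21 i$)
$\left(34800 + 30901\right) \left(B - -4559\right) = \left(34800 + 30901\right) \left(i \sqrt{22865} - -4559\right) = 65701 \left(i \sqrt{22865} + \left(-8354 + 12913\right)\right) = 65701 \left(i \sqrt{22865} + 4559\right) = 65701 \left(4559 + i \sqrt{22865}\right) = 299530859 + 65701 i \sqrt{22865}$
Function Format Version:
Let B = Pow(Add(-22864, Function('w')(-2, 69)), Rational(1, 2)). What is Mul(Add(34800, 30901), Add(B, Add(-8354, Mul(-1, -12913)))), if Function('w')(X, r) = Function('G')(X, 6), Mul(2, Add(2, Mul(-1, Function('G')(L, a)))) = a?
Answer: Add(299530859, Mul(65701, I, Pow(22865, Rational(1, 2)))) ≈ Add(2.9953e+8, Mul(9.9348e+6, I))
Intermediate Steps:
Function('G')(L, a) = Add(2, Mul(Rational(-1, 2), a))
Function('w')(X, r) = -1 (Function('w')(X, r) = Add(2, Mul(Rational(-1, 2), 6)) = Add(2, -3) = -1)
B = Mul(I, Pow(22865, Rational(1, 2))) (B = Pow(Add(-22864, -1), Rational(1, 2)) = Pow(-22865, Rational(1, 2)) = Mul(I, Pow(22865, Rational(1, 2))) ≈ Mul(151.21, I))
Mul(Add(34800, 30901), Add(B, Add(-8354, Mul(-1, -12913)))) = Mul(Add(34800, 30901), Add(Mul(I, Pow(22865, Rational(1, 2))), Add(-8354, Mul(-1, -12913)))) = Mul(65701, Add(Mul(I, Pow(22865, Rational(1, 2))), Add(-8354, 12913))) = Mul(65701, Add(Mul(I, Pow(22865, Rational(1, 2))), 4559)) = Mul(65701, Add(4559, Mul(I, Pow(22865, Rational(1, 2))))) = Add(299530859, Mul(65701, I, Pow(22865, Rational(1, 2))))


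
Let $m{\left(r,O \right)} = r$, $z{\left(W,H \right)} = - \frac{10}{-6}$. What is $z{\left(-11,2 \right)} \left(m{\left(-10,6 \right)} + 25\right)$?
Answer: $25$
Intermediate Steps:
$z{\left(W,H \right)} = \frac{5}{3}$ ($z{\left(W,H \right)} = \left(-10\right) \left(- \frac{1}{6}\right) = \frac{5}{3}$)
$z{\left(-11,2 \right)} \left(m{\left(-10,6 \right)} + 25\right) = \frac{5 \left(-10 + 25\right)}{3} = \frac{5}{3} \cdot 15 = 25$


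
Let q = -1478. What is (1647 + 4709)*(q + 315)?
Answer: -7392028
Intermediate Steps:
(1647 + 4709)*(q + 315) = (1647 + 4709)*(-1478 + 315) = 6356*(-1163) = -7392028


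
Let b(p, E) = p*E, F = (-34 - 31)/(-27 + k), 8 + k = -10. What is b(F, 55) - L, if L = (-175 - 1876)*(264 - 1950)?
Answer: -31121159/9 ≈ -3.4579e+6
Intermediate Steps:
k = -18 (k = -8 - 10 = -18)
F = 13/9 (F = (-34 - 31)/(-27 - 18) = -65/(-45) = -65*(-1/45) = 13/9 ≈ 1.4444)
b(p, E) = E*p
L = 3457986 (L = -2051*(-1686) = 3457986)
b(F, 55) - L = 55*(13/9) - 1*3457986 = 715/9 - 3457986 = -31121159/9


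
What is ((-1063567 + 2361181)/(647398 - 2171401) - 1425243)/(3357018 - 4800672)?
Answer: 31479360947/31885985898 ≈ 0.98725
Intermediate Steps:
((-1063567 + 2361181)/(647398 - 2171401) - 1425243)/(3357018 - 4800672) = (1297614/(-1524003) - 1425243)/(-1443654) = (1297614*(-1/1524003) - 1425243)*(-1/1443654) = (-18806/22087 - 1425243)*(-1/1443654) = -31479360947/22087*(-1/1443654) = 31479360947/31885985898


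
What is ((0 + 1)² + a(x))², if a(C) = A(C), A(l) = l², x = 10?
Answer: 10201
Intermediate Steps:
a(C) = C²
((0 + 1)² + a(x))² = ((0 + 1)² + 10²)² = (1² + 100)² = (1 + 100)² = 101² = 10201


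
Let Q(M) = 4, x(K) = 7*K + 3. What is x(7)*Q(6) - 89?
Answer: 119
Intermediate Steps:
x(K) = 3 + 7*K
x(7)*Q(6) - 89 = (3 + 7*7)*4 - 89 = (3 + 49)*4 - 89 = 52*4 - 89 = 208 - 89 = 119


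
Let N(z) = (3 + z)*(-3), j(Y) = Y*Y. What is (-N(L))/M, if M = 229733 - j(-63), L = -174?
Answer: -513/225764 ≈ -0.0022723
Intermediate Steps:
j(Y) = Y²
N(z) = -9 - 3*z
M = 225764 (M = 229733 - 1*(-63)² = 229733 - 1*3969 = 229733 - 3969 = 225764)
(-N(L))/M = -(-9 - 3*(-174))/225764 = -(-9 + 522)*(1/225764) = -1*513*(1/225764) = -513*1/225764 = -513/225764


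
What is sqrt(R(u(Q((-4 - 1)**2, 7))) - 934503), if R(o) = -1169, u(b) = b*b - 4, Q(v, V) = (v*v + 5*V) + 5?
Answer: 2*I*sqrt(233918) ≈ 967.3*I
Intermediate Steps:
Q(v, V) = 5 + v**2 + 5*V (Q(v, V) = (v**2 + 5*V) + 5 = 5 + v**2 + 5*V)
u(b) = -4 + b**2 (u(b) = b**2 - 4 = -4 + b**2)
sqrt(R(u(Q((-4 - 1)**2, 7))) - 934503) = sqrt(-1169 - 934503) = sqrt(-935672) = 2*I*sqrt(233918)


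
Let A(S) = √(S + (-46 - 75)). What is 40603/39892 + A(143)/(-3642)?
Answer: 40603/39892 - √22/3642 ≈ 1.0165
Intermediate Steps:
A(S) = √(-121 + S) (A(S) = √(S - 121) = √(-121 + S))
40603/39892 + A(143)/(-3642) = 40603/39892 + √(-121 + 143)/(-3642) = 40603*(1/39892) + √22*(-1/3642) = 40603/39892 - √22/3642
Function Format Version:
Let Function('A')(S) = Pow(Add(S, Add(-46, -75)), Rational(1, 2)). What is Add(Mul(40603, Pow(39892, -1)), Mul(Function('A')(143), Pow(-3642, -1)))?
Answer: Add(Rational(40603, 39892), Mul(Rational(-1, 3642), Pow(22, Rational(1, 2)))) ≈ 1.0165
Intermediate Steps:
Function('A')(S) = Pow(Add(-121, S), Rational(1, 2)) (Function('A')(S) = Pow(Add(S, -121), Rational(1, 2)) = Pow(Add(-121, S), Rational(1, 2)))
Add(Mul(40603, Pow(39892, -1)), Mul(Function('A')(143), Pow(-3642, -1))) = Add(Mul(40603, Pow(39892, -1)), Mul(Pow(Add(-121, 143), Rational(1, 2)), Pow(-3642, -1))) = Add(Mul(40603, Rational(1, 39892)), Mul(Pow(22, Rational(1, 2)), Rational(-1, 3642))) = Add(Rational(40603, 39892), Mul(Rational(-1, 3642), Pow(22, Rational(1, 2))))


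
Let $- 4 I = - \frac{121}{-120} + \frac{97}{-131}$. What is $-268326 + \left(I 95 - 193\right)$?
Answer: $- \frac{3376974953}{12576} \approx -2.6853 \cdot 10^{5}$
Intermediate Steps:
$I = - \frac{4211}{62880}$ ($I = - \frac{- \frac{121}{-120} + \frac{97}{-131}}{4} = - \frac{\left(-121\right) \left(- \frac{1}{120}\right) + 97 \left(- \frac{1}{131}\right)}{4} = - \frac{\frac{121}{120} - \frac{97}{131}}{4} = \left(- \frac{1}{4}\right) \frac{4211}{15720} = - \frac{4211}{62880} \approx -0.066969$)
$-268326 + \left(I 95 - 193\right) = -268326 - \frac{2507177}{12576} = - \frac{3376974953}{12576}$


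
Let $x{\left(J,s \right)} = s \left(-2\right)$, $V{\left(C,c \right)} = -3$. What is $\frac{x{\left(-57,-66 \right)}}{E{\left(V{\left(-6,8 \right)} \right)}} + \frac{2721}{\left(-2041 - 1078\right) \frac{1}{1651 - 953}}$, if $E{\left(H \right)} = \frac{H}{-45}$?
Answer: $\frac{4276362}{3119} \approx 1371.1$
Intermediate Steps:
$x{\left(J,s \right)} = - 2 s$
$E{\left(H \right)} = - \frac{H}{45}$ ($E{\left(H \right)} = H \left(- \frac{1}{45}\right) = - \frac{H}{45}$)
$\frac{x{\left(-57,-66 \right)}}{E{\left(V{\left(-6,8 \right)} \right)}} + \frac{2721}{\left(-2041 - 1078\right) \frac{1}{1651 - 953}} = \frac{\left(-2\right) \left(-66\right)}{\left(- \frac{1}{45}\right) \left(-3\right)} + \frac{2721}{\left(-2041 - 1078\right) \frac{1}{1651 - 953}} = 132 \frac{1}{\frac{1}{15}} + \frac{2721}{\left(-3119\right) \frac{1}{698}} = 132 \cdot 15 + \frac{2721}{\left(-3119\right) \frac{1}{698}} = 1980 + \frac{2721}{- \frac{3119}{698}} = 1980 + 2721 \left(- \frac{698}{3119}\right) = 1980 - \frac{1899258}{3119} = \frac{4276362}{3119}$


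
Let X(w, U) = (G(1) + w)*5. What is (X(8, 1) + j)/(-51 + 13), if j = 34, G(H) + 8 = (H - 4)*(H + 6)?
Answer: 71/38 ≈ 1.8684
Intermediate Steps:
G(H) = -8 + (-4 + H)*(6 + H) (G(H) = -8 + (H - 4)*(H + 6) = -8 + (-4 + H)*(6 + H))
X(w, U) = -145 + 5*w (X(w, U) = ((-32 + 1² + 2*1) + w)*5 = ((-32 + 1 + 2) + w)*5 = (-29 + w)*5 = -145 + 5*w)
(X(8, 1) + j)/(-51 + 13) = ((-145 + 5*8) + 34)/(-51 + 13) = ((-145 + 40) + 34)/(-38) = -(-105 + 34)/38 = -1/38*(-71) = 71/38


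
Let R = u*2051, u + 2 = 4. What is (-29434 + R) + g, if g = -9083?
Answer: -34415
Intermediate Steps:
u = 2 (u = -2 + 4 = 2)
R = 4102 (R = 2*2051 = 4102)
(-29434 + R) + g = (-29434 + 4102) - 9083 = -25332 - 9083 = -34415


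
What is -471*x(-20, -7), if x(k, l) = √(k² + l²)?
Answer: -471*√449 ≈ -9980.3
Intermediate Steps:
-471*x(-20, -7) = -471*√((-20)² + (-7)²) = -471*√(400 + 49) = -471*√449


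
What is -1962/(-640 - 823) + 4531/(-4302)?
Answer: 1811671/6293826 ≈ 0.28785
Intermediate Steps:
-1962/(-640 - 823) + 4531/(-4302) = -1962/(-1463) + 4531*(-1/4302) = -1962*(-1/1463) - 4531/4302 = 1962/1463 - 4531/4302 = 1811671/6293826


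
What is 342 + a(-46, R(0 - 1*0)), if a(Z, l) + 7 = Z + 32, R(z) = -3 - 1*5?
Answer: 321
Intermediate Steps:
R(z) = -8 (R(z) = -3 - 5 = -8)
a(Z, l) = 25 + Z (a(Z, l) = -7 + (Z + 32) = -7 + (32 + Z) = 25 + Z)
342 + a(-46, R(0 - 1*0)) = 342 + (25 - 46) = 342 - 21 = 321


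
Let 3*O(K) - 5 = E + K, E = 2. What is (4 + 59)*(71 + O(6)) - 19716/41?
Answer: 174870/41 ≈ 4265.1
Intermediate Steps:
O(K) = 7/3 + K/3 (O(K) = 5/3 + (2 + K)/3 = 5/3 + (⅔ + K/3) = 7/3 + K/3)
(4 + 59)*(71 + O(6)) - 19716/41 = (4 + 59)*(71 + (7/3 + (⅓)*6)) - 19716/41 = 63*(71 + (7/3 + 2)) - 19716/41 = 63*(71 + 13/3) - 124*159/41 = 63*(226/3) - 19716/41 = 4746 - 19716/41 = 174870/41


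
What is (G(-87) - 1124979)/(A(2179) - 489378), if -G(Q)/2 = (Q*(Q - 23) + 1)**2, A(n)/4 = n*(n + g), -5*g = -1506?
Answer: -921665305/105640226 ≈ -8.7246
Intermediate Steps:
g = 1506/5 (g = -1/5*(-1506) = 1506/5 ≈ 301.20)
A(n) = 4*n*(1506/5 + n) (A(n) = 4*(n*(n + 1506/5)) = 4*(n*(1506/5 + n)) = 4*n*(1506/5 + n))
G(Q) = -2*(1 + Q*(-23 + Q))**2 (G(Q) = -2*(Q*(Q - 23) + 1)**2 = -2*(Q*(-23 + Q) + 1)**2 = -2*(1 + Q*(-23 + Q))**2)
(G(-87) - 1124979)/(A(2179) - 489378) = (-2*(1 + (-87)**2 - 23*(-87))**2 - 1124979)/((4/5)*2179*(1506 + 5*2179) - 489378) = (-2*(1 + 7569 + 2001)**2 - 1124979)/((4/5)*2179*(1506 + 10895) - 489378) = (-2*9571**2 - 1124979)/((4/5)*2179*12401 - 489378) = (-2*91604041 - 1124979)/(108087116/5 - 489378) = (-183208082 - 1124979)/(105640226/5) = -184333061*5/105640226 = -921665305/105640226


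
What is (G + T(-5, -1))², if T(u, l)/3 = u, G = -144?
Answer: 25281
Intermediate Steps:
T(u, l) = 3*u
(G + T(-5, -1))² = (-144 + 3*(-5))² = (-144 - 15)² = (-159)² = 25281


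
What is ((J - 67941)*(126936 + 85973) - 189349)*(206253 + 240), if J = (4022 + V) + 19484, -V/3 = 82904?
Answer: -12888017753450196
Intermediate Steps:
V = -248712 (V = -3*82904 = -248712)
J = -225206 (J = (4022 - 248712) + 19484 = -244690 + 19484 = -225206)
((J - 67941)*(126936 + 85973) - 189349)*(206253 + 240) = ((-225206 - 67941)*(126936 + 85973) - 189349)*(206253 + 240) = (-293147*212909 - 189349)*206493 = (-62413634623 - 189349)*206493 = -62413823972*206493 = -12888017753450196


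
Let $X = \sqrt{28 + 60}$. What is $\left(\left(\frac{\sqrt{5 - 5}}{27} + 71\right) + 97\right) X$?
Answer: $336 \sqrt{22} \approx 1576.0$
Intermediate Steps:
$X = 2 \sqrt{22}$ ($X = \sqrt{88} = 2 \sqrt{22} \approx 9.3808$)
$\left(\left(\frac{\sqrt{5 - 5}}{27} + 71\right) + 97\right) X = \left(\left(\frac{\sqrt{5 - 5}}{27} + 71\right) + 97\right) 2 \sqrt{22} = \left(\left(\sqrt{0} \cdot \frac{1}{27} + 71\right) + 97\right) 2 \sqrt{22} = \left(\left(0 \cdot \frac{1}{27} + 71\right) + 97\right) 2 \sqrt{22} = \left(\left(0 + 71\right) + 97\right) 2 \sqrt{22} = \left(71 + 97\right) 2 \sqrt{22} = 168 \cdot 2 \sqrt{22} = 336 \sqrt{22}$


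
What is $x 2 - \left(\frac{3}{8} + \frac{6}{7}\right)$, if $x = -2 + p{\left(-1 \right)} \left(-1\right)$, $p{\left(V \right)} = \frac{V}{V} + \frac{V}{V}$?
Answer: $- \frac{517}{56} \approx -9.2321$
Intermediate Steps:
$p{\left(V \right)} = 2$ ($p{\left(V \right)} = 1 + 1 = 2$)
$x = -4$ ($x = -2 + 2 \left(-1\right) = -2 - 2 = -4$)
$x 2 - \left(\frac{3}{8} + \frac{6}{7}\right) = \left(-4\right) 2 - \left(\frac{3}{8} + \frac{6}{7}\right) = -8 - \frac{69}{56} = - \frac{517}{56}$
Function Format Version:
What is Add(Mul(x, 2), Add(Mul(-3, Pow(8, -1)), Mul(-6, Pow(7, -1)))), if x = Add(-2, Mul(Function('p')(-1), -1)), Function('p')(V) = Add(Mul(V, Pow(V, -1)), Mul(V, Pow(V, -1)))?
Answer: Rational(-517, 56) ≈ -9.2321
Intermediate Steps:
Function('p')(V) = 2 (Function('p')(V) = Add(1, 1) = 2)
x = -4 (x = Add(-2, Mul(2, -1)) = Add(-2, -2) = -4)
Add(Mul(x, 2), Add(Mul(-3, Pow(8, -1)), Mul(-6, Pow(7, -1)))) = Add(Mul(-4, 2), Add(Mul(-3, Pow(8, -1)), Mul(-6, Pow(7, -1)))) = Add(-8, Add(Mul(-3, Rational(1, 8)), Mul(-6, Rational(1, 7)))) = Add(-8, Add(Rational(-3, 8), Rational(-6, 7))) = Add(-8, Rational(-69, 56)) = Rational(-517, 56)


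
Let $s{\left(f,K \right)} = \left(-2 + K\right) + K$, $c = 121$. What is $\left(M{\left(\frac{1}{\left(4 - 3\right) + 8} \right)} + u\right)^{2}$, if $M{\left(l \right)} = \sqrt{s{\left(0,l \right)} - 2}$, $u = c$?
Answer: $\frac{\left(363 + i \sqrt{34}\right)^{2}}{9} \approx 14637.0 + 470.36 i$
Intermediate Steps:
$s{\left(f,K \right)} = -2 + 2 K$
$u = 121$
$M{\left(l \right)} = \sqrt{-4 + 2 l}$ ($M{\left(l \right)} = \sqrt{\left(-2 + 2 l\right) - 2} = \sqrt{-4 + 2 l}$)
$\left(M{\left(\frac{1}{\left(4 - 3\right) + 8} \right)} + u\right)^{2} = \left(\sqrt{-4 + \frac{2}{\left(4 - 3\right) + 8}} + 121\right)^{2} = \left(\sqrt{-4 + \frac{2}{1 + 8}} + 121\right)^{2} = \left(\sqrt{-4 + \frac{2}{9}} + 121\right)^{2} = \left(\sqrt{- \frac{34}{9}} + 121\right)^{2} = \left(\frac{i \sqrt{34}}{3} + 121\right)^{2} = \left(121 + \frac{i \sqrt{34}}{3}\right)^{2}$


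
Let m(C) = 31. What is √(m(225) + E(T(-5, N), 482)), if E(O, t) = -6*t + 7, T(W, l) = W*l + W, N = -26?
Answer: I*√2854 ≈ 53.423*I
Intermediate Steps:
T(W, l) = W + W*l
E(O, t) = 7 - 6*t
√(m(225) + E(T(-5, N), 482)) = √(31 + (7 - 6*482)) = √(31 + (7 - 2892)) = √(31 - 2885) = √(-2854) = I*√2854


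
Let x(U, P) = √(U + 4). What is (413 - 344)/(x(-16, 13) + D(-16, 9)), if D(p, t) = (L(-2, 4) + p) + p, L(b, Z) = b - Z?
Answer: -1311/728 - 69*I*√3/728 ≈ -1.8008 - 0.16416*I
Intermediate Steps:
x(U, P) = √(4 + U)
D(p, t) = -6 + 2*p (D(p, t) = ((-2 - 1*4) + p) + p = ((-2 - 4) + p) + p = (-6 + p) + p = -6 + 2*p)
(413 - 344)/(x(-16, 13) + D(-16, 9)) = (413 - 344)/(√(4 - 16) + (-6 + 2*(-16))) = 69/(√(-12) + (-6 - 32)) = 69/(2*I*√3 - 38) = 69/(-38 + 2*I*√3)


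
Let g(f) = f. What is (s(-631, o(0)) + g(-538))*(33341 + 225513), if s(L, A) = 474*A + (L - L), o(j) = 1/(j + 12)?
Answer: -129038719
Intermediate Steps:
o(j) = 1/(12 + j)
s(L, A) = 474*A (s(L, A) = 474*A + 0 = 474*A)
(s(-631, o(0)) + g(-538))*(33341 + 225513) = (474/(12 + 0) - 538)*(33341 + 225513) = (474/12 - 538)*258854 = (474*(1/12) - 538)*258854 = (79/2 - 538)*258854 = -997/2*258854 = -129038719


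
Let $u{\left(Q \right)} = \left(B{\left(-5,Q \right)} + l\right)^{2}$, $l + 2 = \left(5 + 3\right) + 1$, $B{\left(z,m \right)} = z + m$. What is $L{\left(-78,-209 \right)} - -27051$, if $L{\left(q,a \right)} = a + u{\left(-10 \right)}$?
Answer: $26906$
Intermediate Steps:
$B{\left(z,m \right)} = m + z$
$l = 7$ ($l = -2 + \left(\left(5 + 3\right) + 1\right) = -2 + \left(8 + 1\right) = -2 + 9 = 7$)
$u{\left(Q \right)} = \left(2 + Q\right)^{2}$ ($u{\left(Q \right)} = \left(\left(Q - 5\right) + 7\right)^{2} = \left(\left(-5 + Q\right) + 7\right)^{2} = \left(2 + Q\right)^{2}$)
$L{\left(q,a \right)} = 64 + a$ ($L{\left(q,a \right)} = a + \left(2 - 10\right)^{2} = a + \left(-8\right)^{2} = a + 64 = 64 + a$)
$L{\left(-78,-209 \right)} - -27051 = \left(64 - 209\right) - -27051 = -145 + 27051 = 26906$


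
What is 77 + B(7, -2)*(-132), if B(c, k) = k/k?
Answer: -55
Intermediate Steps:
B(c, k) = 1
77 + B(7, -2)*(-132) = 77 + 1*(-132) = 77 - 132 = -55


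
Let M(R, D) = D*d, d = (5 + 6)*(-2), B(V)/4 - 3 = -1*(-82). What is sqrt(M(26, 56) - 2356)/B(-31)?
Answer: I*sqrt(897)/170 ≈ 0.17618*I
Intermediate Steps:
B(V) = 340 (B(V) = 12 + 4*(-1*(-82)) = 12 + 4*82 = 12 + 328 = 340)
d = -22 (d = 11*(-2) = -22)
M(R, D) = -22*D (M(R, D) = D*(-22) = -22*D)
sqrt(M(26, 56) - 2356)/B(-31) = sqrt(-22*56 - 2356)/340 = sqrt(-1232 - 2356)*(1/340) = sqrt(-3588)*(1/340) = (2*I*sqrt(897))*(1/340) = I*sqrt(897)/170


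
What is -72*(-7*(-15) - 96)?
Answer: -648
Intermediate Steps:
-72*(-7*(-15) - 96) = -72*(105 - 96) = -72*9 = -648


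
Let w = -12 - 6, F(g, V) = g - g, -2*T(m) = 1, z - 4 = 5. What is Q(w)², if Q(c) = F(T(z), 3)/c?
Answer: 0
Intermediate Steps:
z = 9 (z = 4 + 5 = 9)
T(m) = -½ (T(m) = -½*1 = -½)
F(g, V) = 0
w = -18
Q(c) = 0 (Q(c) = 0/c = 0)
Q(w)² = 0² = 0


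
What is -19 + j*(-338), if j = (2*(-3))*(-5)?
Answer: -10159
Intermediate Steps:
j = 30 (j = -6*(-5) = 30)
-19 + j*(-338) = -19 + 30*(-338) = -19 - 10140 = -10159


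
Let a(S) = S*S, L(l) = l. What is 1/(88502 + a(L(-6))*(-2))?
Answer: 1/88430 ≈ 1.1308e-5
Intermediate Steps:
a(S) = S²
1/(88502 + a(L(-6))*(-2)) = 1/(88502 + (-6)²*(-2)) = 1/(88502 + 36*(-2)) = 1/(88502 - 72) = 1/88430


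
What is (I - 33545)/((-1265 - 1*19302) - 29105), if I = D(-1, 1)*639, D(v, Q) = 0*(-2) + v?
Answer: 4273/6209 ≈ 0.68819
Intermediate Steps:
D(v, Q) = v (D(v, Q) = 0 + v = v)
I = -639 (I = -1*639 = -639)
(I - 33545)/((-1265 - 1*19302) - 29105) = (-639 - 33545)/((-1265 - 1*19302) - 29105) = -34184/((-1265 - 19302) - 29105) = -34184/(-20567 - 29105) = -34184/(-49672) = -34184*(-1/49672) = 4273/6209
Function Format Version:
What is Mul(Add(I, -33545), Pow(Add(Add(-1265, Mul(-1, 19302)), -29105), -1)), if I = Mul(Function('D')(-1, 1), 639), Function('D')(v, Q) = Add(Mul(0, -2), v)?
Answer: Rational(4273, 6209) ≈ 0.68819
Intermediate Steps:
Function('D')(v, Q) = v (Function('D')(v, Q) = Add(0, v) = v)
I = -639 (I = Mul(-1, 639) = -639)
Mul(Add(I, -33545), Pow(Add(Add(-1265, Mul(-1, 19302)), -29105), -1)) = Mul(Add(-639, -33545), Pow(Add(Add(-1265, Mul(-1, 19302)), -29105), -1)) = Mul(-34184, Pow(Add(Add(-1265, -19302), -29105), -1)) = Mul(-34184, Pow(Add(-20567, -29105), -1)) = Mul(-34184, Pow(-49672, -1)) = Mul(-34184, Rational(-1, 49672)) = Rational(4273, 6209)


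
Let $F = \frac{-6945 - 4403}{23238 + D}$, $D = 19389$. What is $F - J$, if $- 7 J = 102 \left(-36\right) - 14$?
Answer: $- \frac{157202558}{298389} \approx -526.84$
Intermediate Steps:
$J = \frac{3686}{7}$ ($J = - \frac{102 \left(-36\right) - 14}{7} = - \frac{-3672 - 14}{7} = \left(- \frac{1}{7}\right) \left(-3686\right) = \frac{3686}{7} \approx 526.57$)
$F = - \frac{11348}{42627}$ ($F = \frac{-6945 - 4403}{23238 + 19389} = - \frac{11348}{42627} \approx -0.26622$)
$F - J = - \frac{11348}{42627} - \frac{3686}{7} = - \frac{157202558}{298389}$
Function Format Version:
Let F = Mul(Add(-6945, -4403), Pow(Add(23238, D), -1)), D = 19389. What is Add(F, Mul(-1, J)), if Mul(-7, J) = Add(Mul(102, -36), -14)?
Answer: Rational(-157202558, 298389) ≈ -526.84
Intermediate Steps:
J = Rational(3686, 7) (J = Mul(Rational(-1, 7), Add(Mul(102, -36), -14)) = Mul(Rational(-1, 7), Add(-3672, -14)) = Mul(Rational(-1, 7), -3686) = Rational(3686, 7) ≈ 526.57)
F = Rational(-11348, 42627) (F = Mul(Add(-6945, -4403), Pow(Add(23238, 19389), -1)) = Mul(-11348, Pow(42627, -1)) = Mul(-11348, Rational(1, 42627)) = Rational(-11348, 42627) ≈ -0.26622)
Add(F, Mul(-1, J)) = Add(Rational(-11348, 42627), Mul(-1, Rational(3686, 7))) = Add(Rational(-11348, 42627), Rational(-3686, 7)) = Rational(-157202558, 298389)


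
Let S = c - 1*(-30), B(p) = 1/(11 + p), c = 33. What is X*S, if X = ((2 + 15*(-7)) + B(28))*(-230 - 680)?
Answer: 5903520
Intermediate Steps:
S = 63 (S = 33 - 1*(-30) = 33 + 30 = 63)
X = 281120/3 (X = ((2 + 15*(-7)) + 1/(11 + 28))*(-230 - 680) = ((2 - 105) + 1/39)*(-910) = (-103 + 1/39)*(-910) = -4016/39*(-910) = 281120/3 ≈ 93707.)
X*S = (281120/3)*63 = 5903520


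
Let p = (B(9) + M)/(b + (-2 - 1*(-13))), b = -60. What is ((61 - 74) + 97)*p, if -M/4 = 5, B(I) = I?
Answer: 132/7 ≈ 18.857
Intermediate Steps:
M = -20 (M = -4*5 = -20)
p = 11/49 (p = (9 - 20)/(-60 + (-2 - 1*(-13))) = -11/(-60 + (-2 + 13)) = -11/(-60 + 11) = -11/(-49) = -11*(-1/49) = 11/49 ≈ 0.22449)
((61 - 74) + 97)*p = ((61 - 74) + 97)*(11/49) = (-13 + 97)*(11/49) = 84*(11/49) = 132/7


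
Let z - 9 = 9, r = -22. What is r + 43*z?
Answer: 752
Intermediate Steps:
z = 18 (z = 9 + 9 = 18)
r + 43*z = -22 + 43*18 = -22 + 774 = 752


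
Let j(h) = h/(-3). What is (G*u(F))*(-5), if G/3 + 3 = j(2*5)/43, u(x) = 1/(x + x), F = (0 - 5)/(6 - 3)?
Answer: -1191/86 ≈ -13.849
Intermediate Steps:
j(h) = -h/3 (j(h) = h*(-⅓) = -h/3)
F = -5/3 ≈ -1.6667
u(x) = 1/(2*x)
G = -397/43 (G = -9 + 3*(-2*5/3/43) = -9 + 3*(-⅓*10*(1/43)) = -9 + 3*(-10/3*1/43) = -9 + 3*(-10/129) = -9 - 10/43 = -397/43 ≈ -9.2326)
(G*u(F))*(-5) = -397/(86*(-5/3))*(-5) = -397*(-3)/(86*5)*(-5) = -397/43*(-3/10)*(-5) = (1191/430)*(-5) = -1191/86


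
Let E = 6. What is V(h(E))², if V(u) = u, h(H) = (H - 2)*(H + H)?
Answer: 2304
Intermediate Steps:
h(H) = 2*H*(-2 + H) (h(H) = (-2 + H)*(2*H) = 2*H*(-2 + H))
V(h(E))² = (2*6*(-2 + 6))² = (2*6*4)² = 48² = 2304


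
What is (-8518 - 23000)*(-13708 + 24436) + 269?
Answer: -338124835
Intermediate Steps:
(-8518 - 23000)*(-13708 + 24436) + 269 = -31518*10728 + 269 = -338125104 + 269 = -338124835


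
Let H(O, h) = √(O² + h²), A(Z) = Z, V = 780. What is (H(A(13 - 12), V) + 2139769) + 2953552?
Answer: 5093321 + √608401 ≈ 5.0941e+6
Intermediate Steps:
(H(A(13 - 12), V) + 2139769) + 2953552 = (√((13 - 12)² + 780²) + 2139769) + 2953552 = (√(1² + 608400) + 2139769) + 2953552 = (√(1 + 608400) + 2139769) + 2953552 = (√608401 + 2139769) + 2953552 = (2139769 + √608401) + 2953552 = 5093321 + √608401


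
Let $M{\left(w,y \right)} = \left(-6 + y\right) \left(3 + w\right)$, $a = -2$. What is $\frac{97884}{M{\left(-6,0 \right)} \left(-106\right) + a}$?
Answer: $- \frac{48942}{955} \approx -51.248$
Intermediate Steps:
$\frac{97884}{M{\left(-6,0 \right)} \left(-106\right) + a} = \frac{97884}{\left(-18 - -36 + 3 \cdot 0 - 0\right) \left(-106\right) - 2} = \frac{97884}{\left(-18 + 36 + 0 + 0\right) \left(-106\right) - 2} = \frac{97884}{18 \left(-106\right) - 2} = \frac{97884}{-1908 - 2} = \frac{97884}{-1910} = 97884 \left(- \frac{1}{1910}\right) = - \frac{48942}{955}$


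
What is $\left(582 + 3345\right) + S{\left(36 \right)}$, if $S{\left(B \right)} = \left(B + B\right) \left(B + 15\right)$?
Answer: $7599$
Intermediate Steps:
$S{\left(B \right)} = 2 B \left(15 + B\right)$
$\left(582 + 3345\right) + S{\left(36 \right)} = \left(582 + 3345\right) + 2 \cdot 36 \left(15 + 36\right) = 3927 + 2 \cdot 36 \cdot 51 = 3927 + 3672 = 7599$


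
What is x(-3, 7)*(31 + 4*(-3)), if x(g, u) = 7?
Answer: 133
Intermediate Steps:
x(-3, 7)*(31 + 4*(-3)) = 7*(31 + 4*(-3)) = 7*(31 - 12) = 7*19 = 133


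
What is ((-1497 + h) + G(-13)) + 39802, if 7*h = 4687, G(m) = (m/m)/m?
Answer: 3546679/91 ≈ 38975.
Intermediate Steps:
G(m) = 1/m
h = 4687/7 (h = (⅐)*4687 = 4687/7 ≈ 669.57)
((-1497 + h) + G(-13)) + 39802 = ((-1497 + 4687/7) + 1/(-13)) + 39802 = (-5792/7 - 1/13) + 39802 = -75303/91 + 39802 = 3546679/91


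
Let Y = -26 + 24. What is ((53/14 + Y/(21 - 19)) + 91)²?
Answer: 1723969/196 ≈ 8795.8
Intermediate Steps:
Y = -2
((53/14 + Y/(21 - 19)) + 91)² = ((53/14 - 2/(21 - 19)) + 91)² = ((53*(1/14) - 2/2) + 91)² = ((53/14 - 2*½) + 91)² = ((53/14 - 1) + 91)² = (39/14 + 91)² = (1313/14)² = 1723969/196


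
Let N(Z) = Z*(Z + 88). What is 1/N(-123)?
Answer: 1/4305 ≈ 0.00023229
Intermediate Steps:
N(Z) = Z*(88 + Z)
1/N(-123) = 1/(-123*(88 - 123)) = 1/(-123*(-35)) = 1/4305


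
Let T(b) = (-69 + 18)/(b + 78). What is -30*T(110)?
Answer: 765/94 ≈ 8.1383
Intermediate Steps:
T(b) = -51/(78 + b)
-30*T(110) = -(-1530)/(78 + 110) = -(-1530)/188 = -30*(-51/188) = 765/94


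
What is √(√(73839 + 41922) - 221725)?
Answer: √(-221725 + √115761) ≈ 470.52*I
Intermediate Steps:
√(√(73839 + 41922) - 221725) = √(√115761 - 221725) = √(-221725 + √115761)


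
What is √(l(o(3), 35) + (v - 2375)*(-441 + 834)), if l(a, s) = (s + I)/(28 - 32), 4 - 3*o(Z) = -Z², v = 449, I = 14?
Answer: I*√3027721/2 ≈ 870.02*I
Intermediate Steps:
o(Z) = 4/3 + Z²/3 (o(Z) = 4/3 - (-1)*Z²/3 = 4/3 + Z²/3)
l(a, s) = -7/2 - s/4 (l(a, s) = (s + 14)/(28 - 32) = (14 + s)/(-4) = (14 + s)*(-¼) = -7/2 - s/4)
√(l(o(3), 35) + (v - 2375)*(-441 + 834)) = √((-7/2 - ¼*35) + (449 - 2375)*(-441 + 834)) = √((-7/2 - 35/4) - 1926*393) = √(-49/4 - 756918) = √(-3027721/4) = I*√3027721/2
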